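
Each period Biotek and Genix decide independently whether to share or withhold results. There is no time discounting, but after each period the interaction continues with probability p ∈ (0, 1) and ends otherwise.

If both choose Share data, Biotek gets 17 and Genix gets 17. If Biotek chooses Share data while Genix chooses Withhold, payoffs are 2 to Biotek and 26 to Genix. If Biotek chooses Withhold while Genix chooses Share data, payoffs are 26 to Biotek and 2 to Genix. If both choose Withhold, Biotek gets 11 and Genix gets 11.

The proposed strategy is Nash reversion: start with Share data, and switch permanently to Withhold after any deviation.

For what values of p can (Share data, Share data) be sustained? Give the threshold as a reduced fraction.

3/5

With no time discounting, the continuation probability p plays the role of the discount factor.
Grim-trigger IC: 17/(1−p) ≥ 26 + 11p/(1−p) ⇒ p ≥ (26−17)/(26−11) = 3/5.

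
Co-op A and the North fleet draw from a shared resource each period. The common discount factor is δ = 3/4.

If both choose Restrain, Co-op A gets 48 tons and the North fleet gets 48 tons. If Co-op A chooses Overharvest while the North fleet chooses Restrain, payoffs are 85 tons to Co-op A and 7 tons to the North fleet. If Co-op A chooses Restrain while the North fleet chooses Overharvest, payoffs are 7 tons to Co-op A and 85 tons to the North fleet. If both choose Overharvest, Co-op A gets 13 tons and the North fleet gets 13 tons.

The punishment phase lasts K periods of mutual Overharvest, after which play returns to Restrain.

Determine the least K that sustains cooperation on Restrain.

2

Need Σ_{k=1}^{K} δ^k ≥ (85−48)/(48−13) = 1.0571 at δ = 3/4.
At K = 1 the sum is 0.7500 < 1.0571; at K = 2 it is 1.3125 ≥ 1.0571.
So the minimum punishment length is K = 2.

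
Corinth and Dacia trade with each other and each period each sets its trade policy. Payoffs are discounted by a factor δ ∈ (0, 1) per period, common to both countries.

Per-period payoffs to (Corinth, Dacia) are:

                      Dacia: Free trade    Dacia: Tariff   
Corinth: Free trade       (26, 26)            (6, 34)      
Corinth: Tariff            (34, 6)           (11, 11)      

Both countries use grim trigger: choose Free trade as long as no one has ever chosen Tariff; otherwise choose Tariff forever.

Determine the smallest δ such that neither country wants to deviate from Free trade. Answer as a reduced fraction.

26/(1−δ) ≥ 34 + 11δ/(1−δ)
26 ≥ 34 − 23δ
δ ≥ 8/23.

8/23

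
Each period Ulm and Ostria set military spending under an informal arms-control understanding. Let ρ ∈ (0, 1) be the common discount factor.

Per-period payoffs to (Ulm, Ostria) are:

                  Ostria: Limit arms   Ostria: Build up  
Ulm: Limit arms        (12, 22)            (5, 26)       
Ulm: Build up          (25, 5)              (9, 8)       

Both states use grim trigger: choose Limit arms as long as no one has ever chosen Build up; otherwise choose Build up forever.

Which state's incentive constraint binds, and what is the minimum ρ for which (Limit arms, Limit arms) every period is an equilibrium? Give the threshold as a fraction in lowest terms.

Ulm; ρ ≥ 13/16

Ulm: cooperation gives 12 each period; deviation gives 25 once then 9 forever.
  12/(1−ρ) ≥ 25 + 9ρ/(1−ρ) ⇒ ρ ≥ 13/16.
Ostria: cooperation gives 22 each period; deviation gives 26 once then 8 forever.
  ρ ≥ 4/18 = 2/9.
Both must hold, so the binding constraint is Ulm's: ρ ≥ 13/16.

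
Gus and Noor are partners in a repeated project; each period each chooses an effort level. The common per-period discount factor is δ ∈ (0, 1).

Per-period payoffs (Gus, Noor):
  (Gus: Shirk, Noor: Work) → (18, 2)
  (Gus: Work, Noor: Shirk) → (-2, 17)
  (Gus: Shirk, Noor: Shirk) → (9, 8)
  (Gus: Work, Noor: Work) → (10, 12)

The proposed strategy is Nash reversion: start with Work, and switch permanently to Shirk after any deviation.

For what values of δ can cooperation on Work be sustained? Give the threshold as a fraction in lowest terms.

8/9

For Gus: deviation gain 18−10 = 8, per-period punishment loss 10−9 = 1. IC gives δ ≥ 8/9.
For Noor: gain 5, loss 4 per period, so δ ≥ 5/9.
The tighter constraint is Gus's, so cooperation needs δ ≥ 8/9.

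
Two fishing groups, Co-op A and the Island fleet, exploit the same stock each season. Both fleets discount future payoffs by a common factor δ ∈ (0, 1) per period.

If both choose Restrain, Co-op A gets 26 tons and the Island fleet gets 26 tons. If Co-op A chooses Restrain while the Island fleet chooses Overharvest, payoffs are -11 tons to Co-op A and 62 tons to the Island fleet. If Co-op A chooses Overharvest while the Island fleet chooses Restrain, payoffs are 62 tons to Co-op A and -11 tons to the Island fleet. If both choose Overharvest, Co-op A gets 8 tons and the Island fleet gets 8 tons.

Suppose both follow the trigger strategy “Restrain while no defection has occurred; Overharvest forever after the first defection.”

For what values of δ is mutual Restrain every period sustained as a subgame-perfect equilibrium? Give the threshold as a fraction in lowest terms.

2/3

Cooperation forever yields 26 each period: 26/(1−δ).
Deviating yields 62 once, then 8 forever: 62 + 8δ/(1−δ).
No profitable deviation requires 26/(1−δ) ≥ 62 + 8δ/(1−δ).
Multiplying by (1−δ): 26 ≥ 62(1−δ) + 8δ = 62 − 54δ.
So 54δ ≥ 36, i.e. δ ≥ 36/54 = 2/3.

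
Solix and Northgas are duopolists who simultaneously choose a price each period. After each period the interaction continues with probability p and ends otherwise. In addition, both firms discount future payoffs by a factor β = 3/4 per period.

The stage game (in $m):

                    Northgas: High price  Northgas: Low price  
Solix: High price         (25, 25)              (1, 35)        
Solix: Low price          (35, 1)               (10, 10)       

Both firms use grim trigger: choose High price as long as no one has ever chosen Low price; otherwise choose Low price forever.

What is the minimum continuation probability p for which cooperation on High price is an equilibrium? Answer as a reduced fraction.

Expected continuation weight on next period's payoff is β·p = 3/4·p, which plays the role of the discount factor.
Cooperation requires 3/4·p ≥ (35−25)/(35−10) = 2/5, hence p ≥ 8/15.

8/15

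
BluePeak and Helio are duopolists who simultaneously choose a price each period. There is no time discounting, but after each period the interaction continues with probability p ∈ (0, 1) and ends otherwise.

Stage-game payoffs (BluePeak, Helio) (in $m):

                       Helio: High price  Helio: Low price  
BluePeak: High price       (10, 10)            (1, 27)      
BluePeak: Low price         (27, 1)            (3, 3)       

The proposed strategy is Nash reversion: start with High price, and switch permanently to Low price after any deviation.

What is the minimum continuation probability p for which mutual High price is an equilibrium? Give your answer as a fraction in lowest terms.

17/24

Expected cooperation value is 10 + p·10 + p²·10 + … = 10/(1−p); deviation gives 27 + p·3/(1−p).
10 ≥ 27(1−p) + 3p ⇒ 24p ≥ 17 ⇒ p ≥ 17/24.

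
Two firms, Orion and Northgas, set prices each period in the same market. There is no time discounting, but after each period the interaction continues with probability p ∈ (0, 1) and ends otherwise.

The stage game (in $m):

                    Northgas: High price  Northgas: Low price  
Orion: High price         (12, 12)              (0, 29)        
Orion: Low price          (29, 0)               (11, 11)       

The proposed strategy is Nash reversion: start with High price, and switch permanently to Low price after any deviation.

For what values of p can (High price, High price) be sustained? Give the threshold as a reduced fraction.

17/18

With no time discounting, the continuation probability p plays the role of the discount factor.
Grim-trigger IC: 12/(1−p) ≥ 29 + 11p/(1−p) ⇒ p ≥ (29−12)/(29−11) = 17/18.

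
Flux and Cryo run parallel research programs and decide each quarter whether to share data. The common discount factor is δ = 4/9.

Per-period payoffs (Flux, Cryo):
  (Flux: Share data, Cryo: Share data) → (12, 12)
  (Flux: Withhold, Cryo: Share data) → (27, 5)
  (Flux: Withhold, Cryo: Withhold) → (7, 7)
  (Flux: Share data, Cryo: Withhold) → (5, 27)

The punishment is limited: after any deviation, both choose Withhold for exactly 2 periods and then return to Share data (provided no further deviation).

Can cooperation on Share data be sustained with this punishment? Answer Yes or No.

No

Comparing payoff streams over the 3 periods until play realigns: cooperate → 12(1+δ+…+δ^2); deviate → 27 + 7(δ+…+δ^2).
Cooperation is sustained iff (12−7)(δ+…+δ^2) ≥ 27−12.
δ+…+δ^2 = 4/9·(1−(4/9)^2)/(1−4/9) = 0.6420, and (27−12)/(12−7) = 3.0000.
0.6420 < 3.0000, so cooperation is not sustainable.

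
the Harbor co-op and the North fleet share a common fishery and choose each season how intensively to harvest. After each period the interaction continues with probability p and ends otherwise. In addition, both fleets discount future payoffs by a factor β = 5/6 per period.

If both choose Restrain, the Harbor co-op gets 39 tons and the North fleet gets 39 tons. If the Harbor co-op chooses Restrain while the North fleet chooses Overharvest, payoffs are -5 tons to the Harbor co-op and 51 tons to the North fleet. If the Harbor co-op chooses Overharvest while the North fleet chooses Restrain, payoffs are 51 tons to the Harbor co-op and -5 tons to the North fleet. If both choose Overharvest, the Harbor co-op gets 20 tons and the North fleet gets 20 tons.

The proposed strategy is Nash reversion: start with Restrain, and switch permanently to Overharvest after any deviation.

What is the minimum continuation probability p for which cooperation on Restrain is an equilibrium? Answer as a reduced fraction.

Expected continuation weight on next period's payoff is β·p = 5/6·p, which plays the role of the discount factor.
Cooperation requires 5/6·p ≥ (51−39)/(51−20) = 12/31, hence p ≥ 72/155.

72/155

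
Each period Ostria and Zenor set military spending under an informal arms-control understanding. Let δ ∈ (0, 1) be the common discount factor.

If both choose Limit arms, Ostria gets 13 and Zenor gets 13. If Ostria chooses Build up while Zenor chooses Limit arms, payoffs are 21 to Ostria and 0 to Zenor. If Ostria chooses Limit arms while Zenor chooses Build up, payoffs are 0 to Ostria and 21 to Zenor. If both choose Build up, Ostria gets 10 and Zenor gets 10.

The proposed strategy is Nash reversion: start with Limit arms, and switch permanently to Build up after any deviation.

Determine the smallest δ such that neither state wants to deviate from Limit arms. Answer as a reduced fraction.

One-period gain from deviating is 21 − 13 = 8. The loss is 13 − 10 = 3 in every subsequent period, with present value 3·δ/(1−δ).
Deviation is unprofitable when 3·δ/(1−δ) ≥ 8, i.e. δ/(1−δ) ≥ 8/3.
Equivalently δ ≥ 8/(8+3) = 8/11.

8/11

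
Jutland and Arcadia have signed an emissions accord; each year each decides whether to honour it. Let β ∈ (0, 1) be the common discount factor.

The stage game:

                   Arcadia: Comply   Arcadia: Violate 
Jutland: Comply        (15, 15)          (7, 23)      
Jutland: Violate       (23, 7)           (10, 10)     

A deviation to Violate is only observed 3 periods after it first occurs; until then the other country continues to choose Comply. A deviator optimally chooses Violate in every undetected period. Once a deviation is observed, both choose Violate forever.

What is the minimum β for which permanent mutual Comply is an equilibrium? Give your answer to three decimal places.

0.851

A deviator earns 23 for 3 periods, then 10 forever; cooperating earns 15 forever. Multiplying the IC by (1−β):
15 ≥ 23(1−β^3) + 10β^3, so 13·β^3 ≥ 8 and β^3 ≥ 8/13.
β ≥ (8/13)^(1/3) ≈ 0.851.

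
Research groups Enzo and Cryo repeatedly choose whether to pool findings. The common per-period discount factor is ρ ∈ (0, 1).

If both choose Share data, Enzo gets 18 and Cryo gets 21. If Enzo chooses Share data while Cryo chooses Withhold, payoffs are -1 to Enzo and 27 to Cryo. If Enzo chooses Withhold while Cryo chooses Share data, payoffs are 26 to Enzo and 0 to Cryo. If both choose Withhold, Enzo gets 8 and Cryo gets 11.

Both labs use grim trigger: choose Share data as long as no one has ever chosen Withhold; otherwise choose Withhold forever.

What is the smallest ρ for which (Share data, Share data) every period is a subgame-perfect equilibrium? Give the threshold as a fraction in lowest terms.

4/9

For Enzo: deviation gain 26−18 = 8, per-period punishment loss 18−8 = 10. IC gives ρ ≥ 8/18 = 4/9.
For Cryo: gain 6, loss 10 per period, so ρ ≥ 6/16 = 3/8.
The tighter constraint is Enzo's, so cooperation needs ρ ≥ 4/9.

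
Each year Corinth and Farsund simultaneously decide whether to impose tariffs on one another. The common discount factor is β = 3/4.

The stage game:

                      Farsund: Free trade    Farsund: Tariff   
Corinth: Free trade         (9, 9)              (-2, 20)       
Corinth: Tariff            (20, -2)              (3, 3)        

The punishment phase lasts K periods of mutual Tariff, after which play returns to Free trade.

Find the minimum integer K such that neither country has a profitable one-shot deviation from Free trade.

4

No profitable deviation requires (9−3)(β+…+β^K) ≥ 20−9, i.e. β+…+β^K ≥ 11/6 ≈ 1.8333.
With β = 3/4, the partial sums are K=1: 0.7500, K=2: 1.3125, K=3: 1.7344, K=4: 2.0508.
K = 4 is the first length at which the sum reaches 1.8333.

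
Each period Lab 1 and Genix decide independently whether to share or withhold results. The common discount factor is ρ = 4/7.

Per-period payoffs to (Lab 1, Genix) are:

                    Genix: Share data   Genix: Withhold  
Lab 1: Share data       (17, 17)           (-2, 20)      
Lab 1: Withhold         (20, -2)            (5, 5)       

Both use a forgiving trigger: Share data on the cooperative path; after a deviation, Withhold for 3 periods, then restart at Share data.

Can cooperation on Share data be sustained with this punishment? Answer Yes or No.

IC: ρ+…+ρ^3 ≥ (20−17)/(17−5) = 1/4.
At ρ = 4/7: partial sum = 1.0845 ≥ 0.2500. Cooperation sustainable.

Yes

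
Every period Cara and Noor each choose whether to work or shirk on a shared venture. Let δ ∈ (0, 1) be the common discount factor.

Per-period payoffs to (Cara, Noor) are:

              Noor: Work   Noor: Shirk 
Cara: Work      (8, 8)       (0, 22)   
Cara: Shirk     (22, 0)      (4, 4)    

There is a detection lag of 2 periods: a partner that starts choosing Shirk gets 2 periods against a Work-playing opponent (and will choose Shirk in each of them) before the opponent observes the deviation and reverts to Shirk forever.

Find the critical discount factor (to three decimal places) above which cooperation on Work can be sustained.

Deviating for the 2 undetected periods gains 22−8 = 14 per period over cooperation, then loses 8−4 = 4 per period forever once punishment starts.
Gain: 14(1 + δ + … + δ^1); loss: 4·δ^2/(1−δ).
No profitable deviation ⇔ 14(1−δ^2) ≤ 4·δ^2, i.e. δ^2 ≥ 14/(14+4) = 7/9.
Hence δ ≥ (7/9)^(1/2) ≈ 0.882.

0.882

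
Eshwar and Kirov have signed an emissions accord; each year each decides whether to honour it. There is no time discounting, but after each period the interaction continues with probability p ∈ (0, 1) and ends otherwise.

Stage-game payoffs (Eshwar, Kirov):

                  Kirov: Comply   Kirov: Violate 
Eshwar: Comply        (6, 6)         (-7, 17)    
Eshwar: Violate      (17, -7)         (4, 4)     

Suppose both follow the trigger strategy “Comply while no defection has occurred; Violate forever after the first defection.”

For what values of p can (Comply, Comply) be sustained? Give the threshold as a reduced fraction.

Expected cooperation value is 6 + p·6 + p²·6 + … = 6/(1−p); deviation gives 17 + p·4/(1−p).
6 ≥ 17(1−p) + 4p ⇒ 13p ≥ 11 ⇒ p ≥ 11/13.

11/13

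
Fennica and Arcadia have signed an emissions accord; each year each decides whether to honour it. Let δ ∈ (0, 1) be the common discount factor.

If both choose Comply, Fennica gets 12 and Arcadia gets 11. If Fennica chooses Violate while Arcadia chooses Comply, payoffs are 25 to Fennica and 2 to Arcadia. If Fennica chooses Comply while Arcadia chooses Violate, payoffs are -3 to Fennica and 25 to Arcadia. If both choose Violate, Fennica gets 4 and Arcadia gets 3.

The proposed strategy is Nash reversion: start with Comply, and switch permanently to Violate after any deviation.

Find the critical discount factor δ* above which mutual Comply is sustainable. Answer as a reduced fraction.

Fennica's threshold: (25−12)/(25−4) = 13/21.
Arcadia's threshold: (25−11)/(25−3) = 7/11.
13/21 < 7/11, so Arcadia binds and δ* = 7/11.

7/11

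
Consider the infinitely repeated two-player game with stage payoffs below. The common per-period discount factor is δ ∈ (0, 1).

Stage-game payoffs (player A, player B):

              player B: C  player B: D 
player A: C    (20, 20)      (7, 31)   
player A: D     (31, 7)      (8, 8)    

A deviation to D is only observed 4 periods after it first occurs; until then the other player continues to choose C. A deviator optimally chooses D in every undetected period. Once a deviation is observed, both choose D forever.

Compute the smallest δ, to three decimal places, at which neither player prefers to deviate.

0.832

Deviating for the 4 undetected periods gains 31−20 = 11 per period over cooperation, then loses 20−8 = 12 per period forever once punishment starts.
Gain: 11(1 + δ + … + δ^3); loss: 12·δ^4/(1−δ).
No profitable deviation ⇔ 11(1−δ^4) ≤ 12·δ^4, i.e. δ^4 ≥ 11/(11+12) = 11/23.
Hence δ ≥ (11/23)^(1/4) ≈ 0.832.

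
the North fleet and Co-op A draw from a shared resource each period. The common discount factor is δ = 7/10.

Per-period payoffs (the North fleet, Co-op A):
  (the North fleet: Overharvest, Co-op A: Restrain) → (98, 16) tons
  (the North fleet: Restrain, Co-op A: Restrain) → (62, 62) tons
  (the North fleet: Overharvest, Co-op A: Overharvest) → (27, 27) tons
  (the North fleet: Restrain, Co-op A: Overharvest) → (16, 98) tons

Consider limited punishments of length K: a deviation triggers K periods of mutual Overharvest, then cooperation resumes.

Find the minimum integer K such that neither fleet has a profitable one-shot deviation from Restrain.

Need Σ_{k=1}^{K} δ^k ≥ (98−62)/(62−27) = 1.0286 at δ = 7/10.
At K = 1 the sum is 0.7000 < 1.0286; at K = 2 it is 1.1900 ≥ 1.0286.
So the minimum punishment length is K = 2.

2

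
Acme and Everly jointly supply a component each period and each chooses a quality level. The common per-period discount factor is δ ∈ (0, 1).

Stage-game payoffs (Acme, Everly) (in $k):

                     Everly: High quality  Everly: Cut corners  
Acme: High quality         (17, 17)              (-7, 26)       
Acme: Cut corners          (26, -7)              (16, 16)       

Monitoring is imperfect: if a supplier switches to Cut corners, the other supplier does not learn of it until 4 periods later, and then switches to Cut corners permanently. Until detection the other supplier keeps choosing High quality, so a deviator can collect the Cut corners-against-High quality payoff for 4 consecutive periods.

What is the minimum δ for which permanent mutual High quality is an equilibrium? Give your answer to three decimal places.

0.974

A deviator earns 26 for 4 periods, then 16 forever; cooperating earns 17 forever. Multiplying the IC by (1−δ):
17 ≥ 26(1−δ^4) + 16δ^4, so 10·δ^4 ≥ 9 and δ^4 ≥ 9/10.
δ ≥ (9/10)^(1/4) ≈ 0.974.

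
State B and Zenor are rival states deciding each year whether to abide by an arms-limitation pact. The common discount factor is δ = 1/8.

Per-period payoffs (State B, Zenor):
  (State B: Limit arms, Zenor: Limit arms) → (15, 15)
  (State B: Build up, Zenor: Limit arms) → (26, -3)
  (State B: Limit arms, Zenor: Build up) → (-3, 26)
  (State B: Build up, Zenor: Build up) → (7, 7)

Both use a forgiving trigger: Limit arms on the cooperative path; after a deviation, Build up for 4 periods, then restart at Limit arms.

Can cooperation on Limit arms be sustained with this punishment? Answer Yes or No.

No

A one-shot deviation gives 26 now, then 7 for 4 periods, then back to 15.
Gain from deviating: (26−15) today; loss: (15−7) in each of the next 4 periods.
No-deviation condition: (15−7)(δ+…+δ^4) ≥ 26−15, i.e. δ+…+δ^4 ≥ 11/8.
At δ = 1/8: δ+…+δ^4 = 0.1428 < 1.3750.
So cooperation is not sustainable.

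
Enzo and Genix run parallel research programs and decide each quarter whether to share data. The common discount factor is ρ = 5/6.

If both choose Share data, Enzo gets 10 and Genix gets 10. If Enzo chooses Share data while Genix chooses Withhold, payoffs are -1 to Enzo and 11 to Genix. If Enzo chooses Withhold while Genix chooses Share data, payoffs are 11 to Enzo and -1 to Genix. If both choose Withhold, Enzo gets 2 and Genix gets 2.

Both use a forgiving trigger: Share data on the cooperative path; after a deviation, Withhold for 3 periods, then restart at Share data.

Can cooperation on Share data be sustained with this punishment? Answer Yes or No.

Yes

IC: ρ+…+ρ^3 ≥ (11−10)/(10−2) = 1/8.
At ρ = 5/6: partial sum = 2.1065 ≥ 0.1250. Cooperation sustainable.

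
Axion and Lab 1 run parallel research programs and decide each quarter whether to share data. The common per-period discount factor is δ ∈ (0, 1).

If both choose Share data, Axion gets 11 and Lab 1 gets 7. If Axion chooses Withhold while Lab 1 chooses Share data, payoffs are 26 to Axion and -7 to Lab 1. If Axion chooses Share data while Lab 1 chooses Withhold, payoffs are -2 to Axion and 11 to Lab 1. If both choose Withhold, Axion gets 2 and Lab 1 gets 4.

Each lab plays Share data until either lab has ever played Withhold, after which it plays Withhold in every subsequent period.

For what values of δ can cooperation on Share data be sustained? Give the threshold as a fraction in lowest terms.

Axion's threshold: (26−11)/(26−2) = 5/8.
Lab 1's threshold: (11−7)/(11−4) = 4/7.
5/8 > 4/7, so Axion binds and δ* = 5/8.

5/8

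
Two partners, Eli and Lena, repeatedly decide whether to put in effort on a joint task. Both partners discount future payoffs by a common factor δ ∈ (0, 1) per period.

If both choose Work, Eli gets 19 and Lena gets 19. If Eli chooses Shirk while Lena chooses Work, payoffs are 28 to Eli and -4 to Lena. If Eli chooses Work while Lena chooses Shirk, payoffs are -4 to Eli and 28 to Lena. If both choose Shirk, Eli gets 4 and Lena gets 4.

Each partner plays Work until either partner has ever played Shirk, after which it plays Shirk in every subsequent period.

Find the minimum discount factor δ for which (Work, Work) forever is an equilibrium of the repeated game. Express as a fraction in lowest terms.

One-period gain from deviating is 28 − 19 = 9. The loss is 19 − 4 = 15 in every subsequent period, with present value 15·δ/(1−δ).
Deviation is unprofitable when 15·δ/(1−δ) ≥ 9, i.e. δ/(1−δ) ≥ 3/5.
Equivalently δ ≥ 9/(9+15) = 3/8.

3/8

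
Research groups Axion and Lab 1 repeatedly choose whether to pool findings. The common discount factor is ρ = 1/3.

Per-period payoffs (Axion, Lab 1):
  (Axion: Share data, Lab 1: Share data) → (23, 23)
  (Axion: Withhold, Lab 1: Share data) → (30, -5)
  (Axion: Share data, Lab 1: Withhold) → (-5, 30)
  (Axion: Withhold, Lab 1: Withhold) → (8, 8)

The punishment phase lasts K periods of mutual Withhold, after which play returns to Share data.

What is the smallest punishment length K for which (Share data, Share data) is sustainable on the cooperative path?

3

IC: ρ(1−ρ^K)/(1−ρ) ≥ (30−23)/(23−8) = 7/15.
With ρ = 1/3: need 1 − ρ^K ≥ 7/15·(1−1/3)/(1/3), i.e. ρ^K ≤ 0.0667.
Since (1/3)^2 = 0.1111 and (1/3)^3 = 0.0370, the smallest such K is 3.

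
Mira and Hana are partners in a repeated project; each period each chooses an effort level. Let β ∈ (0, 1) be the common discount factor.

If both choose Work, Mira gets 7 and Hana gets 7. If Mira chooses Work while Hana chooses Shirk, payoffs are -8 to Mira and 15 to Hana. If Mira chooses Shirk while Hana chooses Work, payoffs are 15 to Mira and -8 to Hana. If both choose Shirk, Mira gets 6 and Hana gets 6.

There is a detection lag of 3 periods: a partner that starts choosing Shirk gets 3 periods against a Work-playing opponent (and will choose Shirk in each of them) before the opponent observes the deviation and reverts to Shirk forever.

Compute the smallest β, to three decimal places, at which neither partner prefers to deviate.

0.961

Deviating for the 3 undetected periods gains 15−7 = 8 per period over cooperation, then loses 7−6 = 1 per period forever once punishment starts.
Gain: 8(1 + β + … + β^2); loss: 1·β^3/(1−β).
No profitable deviation ⇔ 8(1−β^3) ≤ 1·β^3, i.e. β^3 ≥ 8/(8+1) = 8/9.
Hence β ≥ (8/9)^(1/3) ≈ 0.961.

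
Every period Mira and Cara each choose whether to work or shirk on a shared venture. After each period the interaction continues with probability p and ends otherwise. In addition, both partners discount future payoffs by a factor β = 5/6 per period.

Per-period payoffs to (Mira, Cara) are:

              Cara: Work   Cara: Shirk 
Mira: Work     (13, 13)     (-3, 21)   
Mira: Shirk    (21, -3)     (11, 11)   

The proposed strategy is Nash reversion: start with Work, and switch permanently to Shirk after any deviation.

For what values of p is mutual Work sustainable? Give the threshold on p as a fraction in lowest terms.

With continuation probability p and discount β, the effective per-period discount factor is βp.
Grim-trigger IC: βp ≥ (21−13)/(21−11) = 4/5.
So p ≥ (4/5)/(5/6) = 24/25.

24/25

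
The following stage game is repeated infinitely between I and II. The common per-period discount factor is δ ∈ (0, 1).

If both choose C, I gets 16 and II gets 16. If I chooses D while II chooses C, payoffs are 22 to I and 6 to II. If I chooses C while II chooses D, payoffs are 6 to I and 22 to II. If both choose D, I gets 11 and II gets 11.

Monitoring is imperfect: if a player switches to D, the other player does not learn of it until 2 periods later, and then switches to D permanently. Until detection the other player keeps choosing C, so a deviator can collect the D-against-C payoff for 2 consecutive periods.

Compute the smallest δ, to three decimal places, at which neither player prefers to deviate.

The best deviation is to choose D for all 2 undetected periods, earning 22 each, then 11 forever once detected.
Deviation value: 22(1−δ^2)/(1−δ) + 11δ^2/(1−δ); cooperation value: 16/(1−δ).
IC: 16 ≥ 22(1−δ^2) + 11δ^2 = 22 − 11δ^2.
So δ^2 ≥ 6/11, giving δ ≥ (6/11)^(1/2) ≈ 0.739.

0.739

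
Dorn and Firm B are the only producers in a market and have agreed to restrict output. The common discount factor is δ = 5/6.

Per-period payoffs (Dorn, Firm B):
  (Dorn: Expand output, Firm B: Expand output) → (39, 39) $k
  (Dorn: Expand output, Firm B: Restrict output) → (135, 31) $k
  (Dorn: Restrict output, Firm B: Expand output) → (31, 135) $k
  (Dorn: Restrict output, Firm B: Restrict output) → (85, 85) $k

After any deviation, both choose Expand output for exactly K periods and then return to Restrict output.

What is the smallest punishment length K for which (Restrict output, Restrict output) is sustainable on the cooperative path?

2

IC: δ(1−δ^K)/(1−δ) ≥ (135−85)/(85−39) = 25/23.
With δ = 5/6: need 1 − δ^K ≥ 25/23·(1−5/6)/(5/6), i.e. δ^K ≤ 0.7826.
Since (5/6)^1 = 0.8333 and (5/6)^2 = 0.6944, the smallest such K is 2.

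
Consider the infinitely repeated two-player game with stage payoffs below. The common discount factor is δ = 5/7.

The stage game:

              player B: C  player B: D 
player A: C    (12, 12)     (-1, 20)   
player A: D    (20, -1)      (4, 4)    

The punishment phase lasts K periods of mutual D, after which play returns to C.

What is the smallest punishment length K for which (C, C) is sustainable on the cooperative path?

2

No profitable deviation requires (12−4)(δ+…+δ^K) ≥ 20−12, i.e. δ+…+δ^K ≥ 1 ≈ 1.0000.
With δ = 5/7, the partial sums are K=1: 0.7143, K=2: 1.2245.
K = 2 is the first length at which the sum reaches 1.0000.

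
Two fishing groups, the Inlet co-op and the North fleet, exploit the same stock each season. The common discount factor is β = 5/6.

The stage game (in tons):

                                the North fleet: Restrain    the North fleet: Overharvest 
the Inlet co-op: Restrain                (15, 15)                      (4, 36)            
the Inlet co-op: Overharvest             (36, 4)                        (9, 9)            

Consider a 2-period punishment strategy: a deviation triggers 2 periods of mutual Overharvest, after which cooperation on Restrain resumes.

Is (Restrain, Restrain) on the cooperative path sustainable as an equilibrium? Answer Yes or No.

No

IC: β+…+β^2 ≥ (36−15)/(15−9) = 7/2.
At β = 5/6: partial sum = 1.5278 < 3.5000. Cooperation not sustainable.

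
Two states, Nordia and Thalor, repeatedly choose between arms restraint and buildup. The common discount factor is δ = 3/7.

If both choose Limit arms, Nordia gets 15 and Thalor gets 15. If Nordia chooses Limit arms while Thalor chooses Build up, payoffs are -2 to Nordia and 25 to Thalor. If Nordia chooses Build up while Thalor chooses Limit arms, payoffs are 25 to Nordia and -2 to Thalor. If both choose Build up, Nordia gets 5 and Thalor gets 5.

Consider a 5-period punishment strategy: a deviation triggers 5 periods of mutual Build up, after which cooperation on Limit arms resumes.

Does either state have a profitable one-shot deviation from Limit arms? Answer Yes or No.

Yes

IC: δ+…+δ^5 ≥ (25−15)/(15−5) = 1.
At δ = 3/7: partial sum = 0.7392 < 1.0000. Cooperation not sustainable.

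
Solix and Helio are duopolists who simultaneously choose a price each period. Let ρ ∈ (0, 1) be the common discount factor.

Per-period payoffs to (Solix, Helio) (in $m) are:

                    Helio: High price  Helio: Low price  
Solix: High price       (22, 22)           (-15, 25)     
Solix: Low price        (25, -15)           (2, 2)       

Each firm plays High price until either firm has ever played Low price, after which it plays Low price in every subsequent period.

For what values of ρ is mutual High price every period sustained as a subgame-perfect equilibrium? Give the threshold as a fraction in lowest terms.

3/23

Cooperation forever yields 22 each period: 22/(1−ρ).
Deviating yields 25 once, then 2 forever: 25 + 2ρ/(1−ρ).
No profitable deviation requires 22/(1−ρ) ≥ 25 + 2ρ/(1−ρ).
Multiplying by (1−ρ): 22 ≥ 25(1−ρ) + 2ρ = 25 − 23ρ.
So 23ρ ≥ 3, i.e. ρ ≥ 3/23.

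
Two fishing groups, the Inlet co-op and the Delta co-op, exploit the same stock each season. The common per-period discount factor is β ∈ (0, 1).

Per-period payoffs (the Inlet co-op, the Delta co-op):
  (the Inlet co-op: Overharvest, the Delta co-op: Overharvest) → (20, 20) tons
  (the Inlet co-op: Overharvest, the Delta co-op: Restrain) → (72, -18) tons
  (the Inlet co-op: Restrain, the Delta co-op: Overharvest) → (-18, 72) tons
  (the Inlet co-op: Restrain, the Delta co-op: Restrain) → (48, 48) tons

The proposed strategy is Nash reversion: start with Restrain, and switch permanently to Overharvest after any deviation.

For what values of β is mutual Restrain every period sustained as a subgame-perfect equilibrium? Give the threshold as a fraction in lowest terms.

6/13

48/(1−β) ≥ 72 + 20β/(1−β)
48 ≥ 72 − 52β
β ≥ 24/52 = 6/13.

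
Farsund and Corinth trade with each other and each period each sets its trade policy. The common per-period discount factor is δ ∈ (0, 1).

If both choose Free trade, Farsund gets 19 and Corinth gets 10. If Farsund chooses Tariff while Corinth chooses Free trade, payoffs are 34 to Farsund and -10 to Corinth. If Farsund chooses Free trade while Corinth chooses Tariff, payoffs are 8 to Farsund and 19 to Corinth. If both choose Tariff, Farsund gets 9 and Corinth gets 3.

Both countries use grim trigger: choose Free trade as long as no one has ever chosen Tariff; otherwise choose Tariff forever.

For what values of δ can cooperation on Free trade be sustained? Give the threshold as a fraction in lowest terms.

For Farsund: deviation gain 34−19 = 15, per-period punishment loss 19−9 = 10. IC gives δ ≥ 15/25 = 3/5.
For Corinth: gain 9, loss 7 per period, so δ ≥ 9/16.
The tighter constraint is Farsund's, so cooperation needs δ ≥ 3/5.

3/5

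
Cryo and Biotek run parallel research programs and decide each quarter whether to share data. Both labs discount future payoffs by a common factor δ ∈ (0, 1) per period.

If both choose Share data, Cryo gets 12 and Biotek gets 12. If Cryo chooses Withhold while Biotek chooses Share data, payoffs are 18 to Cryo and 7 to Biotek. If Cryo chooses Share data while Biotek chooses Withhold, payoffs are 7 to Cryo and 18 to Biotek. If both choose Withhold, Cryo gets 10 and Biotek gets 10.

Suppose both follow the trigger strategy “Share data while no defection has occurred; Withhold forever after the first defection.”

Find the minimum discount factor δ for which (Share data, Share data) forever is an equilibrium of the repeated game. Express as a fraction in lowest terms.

3/4

One-period gain from deviating is 18 − 12 = 6. The loss is 12 − 10 = 2 in every subsequent period, with present value 2·δ/(1−δ).
Deviation is unprofitable when 2·δ/(1−δ) ≥ 6, i.e. δ/(1−δ) ≥ 3.
Equivalently δ ≥ 6/(6+2) = 3/4.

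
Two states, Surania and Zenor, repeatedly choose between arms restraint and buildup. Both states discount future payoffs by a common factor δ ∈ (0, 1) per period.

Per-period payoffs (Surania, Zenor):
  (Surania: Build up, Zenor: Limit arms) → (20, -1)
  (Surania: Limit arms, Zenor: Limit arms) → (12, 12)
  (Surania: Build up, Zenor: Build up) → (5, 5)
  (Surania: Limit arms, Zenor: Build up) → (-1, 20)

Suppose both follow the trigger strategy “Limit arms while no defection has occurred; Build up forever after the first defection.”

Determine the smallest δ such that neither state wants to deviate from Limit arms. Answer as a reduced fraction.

8/15

Cooperation forever yields 12 each period: 12/(1−δ).
Deviating yields 20 once, then 5 forever: 20 + 5δ/(1−δ).
No profitable deviation requires 12/(1−δ) ≥ 20 + 5δ/(1−δ).
Multiplying by (1−δ): 12 ≥ 20(1−δ) + 5δ = 20 − 15δ.
So 15δ ≥ 8, i.e. δ ≥ 8/15.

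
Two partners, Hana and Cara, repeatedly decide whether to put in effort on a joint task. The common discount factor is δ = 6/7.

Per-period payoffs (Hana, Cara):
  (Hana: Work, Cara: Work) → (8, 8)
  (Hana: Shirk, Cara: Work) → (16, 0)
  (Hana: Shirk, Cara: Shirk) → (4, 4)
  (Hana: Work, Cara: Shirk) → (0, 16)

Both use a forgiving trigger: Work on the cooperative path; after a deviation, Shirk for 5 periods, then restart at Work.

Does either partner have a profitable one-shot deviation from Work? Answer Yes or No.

No

IC: δ+…+δ^5 ≥ (16−8)/(8−4) = 2.
At δ = 6/7: partial sum = 3.2240 ≥ 2.0000. Cooperation sustainable.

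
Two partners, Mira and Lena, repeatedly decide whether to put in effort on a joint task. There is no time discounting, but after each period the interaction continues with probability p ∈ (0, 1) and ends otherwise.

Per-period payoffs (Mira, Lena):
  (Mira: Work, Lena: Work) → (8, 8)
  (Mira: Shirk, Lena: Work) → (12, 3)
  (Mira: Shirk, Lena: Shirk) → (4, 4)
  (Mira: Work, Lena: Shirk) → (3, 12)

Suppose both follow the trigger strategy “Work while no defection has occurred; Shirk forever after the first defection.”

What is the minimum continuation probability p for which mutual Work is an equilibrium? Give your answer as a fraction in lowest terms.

1/2

With no time discounting, the continuation probability p plays the role of the discount factor.
Grim-trigger IC: 8/(1−p) ≥ 12 + 4p/(1−p) ⇒ p ≥ (12−8)/(12−4) = 1/2.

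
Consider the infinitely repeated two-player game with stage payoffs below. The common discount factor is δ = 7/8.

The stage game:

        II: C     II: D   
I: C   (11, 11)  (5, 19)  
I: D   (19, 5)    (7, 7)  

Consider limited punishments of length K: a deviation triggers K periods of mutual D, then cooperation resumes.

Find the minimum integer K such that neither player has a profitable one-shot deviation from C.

3

IC: δ(1−δ^K)/(1−δ) ≥ (19−11)/(11−7) = 2.
With δ = 7/8: need 1 − δ^K ≥ 2·(1−7/8)/(7/8), i.e. δ^K ≤ 0.7143.
Since (7/8)^2 = 0.7656 and (7/8)^3 = 0.6699, the smallest such K is 3.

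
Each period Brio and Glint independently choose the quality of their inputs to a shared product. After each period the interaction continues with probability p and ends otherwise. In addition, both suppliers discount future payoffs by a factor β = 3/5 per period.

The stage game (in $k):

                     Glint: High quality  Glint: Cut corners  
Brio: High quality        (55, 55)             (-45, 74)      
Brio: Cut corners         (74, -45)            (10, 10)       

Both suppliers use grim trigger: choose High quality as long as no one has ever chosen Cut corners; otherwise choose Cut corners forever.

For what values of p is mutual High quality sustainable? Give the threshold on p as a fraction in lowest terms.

Expected continuation weight on next period's payoff is β·p = 3/5·p, which plays the role of the discount factor.
Cooperation requires 3/5·p ≥ (74−55)/(74−10) = 19/64, hence p ≥ 95/192.

95/192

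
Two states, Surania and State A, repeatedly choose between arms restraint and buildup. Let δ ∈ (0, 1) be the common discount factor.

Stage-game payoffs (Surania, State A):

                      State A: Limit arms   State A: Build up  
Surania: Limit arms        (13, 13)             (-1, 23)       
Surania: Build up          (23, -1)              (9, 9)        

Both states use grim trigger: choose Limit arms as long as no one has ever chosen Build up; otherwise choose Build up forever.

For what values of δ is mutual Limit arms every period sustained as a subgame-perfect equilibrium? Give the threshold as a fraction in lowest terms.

One-period gain from deviating is 23 − 13 = 10. The loss is 13 − 9 = 4 in every subsequent period, with present value 4·δ/(1−δ).
Deviation is unprofitable when 4·δ/(1−δ) ≥ 10, i.e. δ/(1−δ) ≥ 5/2.
Equivalently δ ≥ 10/(10+4) = 5/7.

5/7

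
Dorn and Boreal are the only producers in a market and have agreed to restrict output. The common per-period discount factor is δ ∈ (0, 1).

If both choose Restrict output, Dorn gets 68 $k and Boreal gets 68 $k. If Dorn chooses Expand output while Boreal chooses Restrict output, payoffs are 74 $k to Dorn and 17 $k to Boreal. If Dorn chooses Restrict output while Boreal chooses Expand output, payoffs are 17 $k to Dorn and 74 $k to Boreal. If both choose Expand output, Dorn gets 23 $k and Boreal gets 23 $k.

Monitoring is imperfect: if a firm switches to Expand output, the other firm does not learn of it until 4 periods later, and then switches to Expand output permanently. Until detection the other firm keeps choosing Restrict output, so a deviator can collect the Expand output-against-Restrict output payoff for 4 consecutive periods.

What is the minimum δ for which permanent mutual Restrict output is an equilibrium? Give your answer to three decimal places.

Deviating for the 4 undetected periods gains 74−68 = 6 per period over cooperation, then loses 68−23 = 45 per period forever once punishment starts.
Gain: 6(1 + δ + … + δ^3); loss: 45·δ^4/(1−δ).
No profitable deviation ⇔ 6(1−δ^4) ≤ 45·δ^4, i.e. δ^4 ≥ 6/(6+45) = 2/17.
Hence δ ≥ (2/17)^(1/4) ≈ 0.586.

0.586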